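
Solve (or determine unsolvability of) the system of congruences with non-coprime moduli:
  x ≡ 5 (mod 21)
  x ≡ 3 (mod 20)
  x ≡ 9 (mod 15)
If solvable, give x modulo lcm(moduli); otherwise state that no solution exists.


Moduli 21, 20, 15 are not pairwise coprime, so CRT works modulo lcm(m_i) when all pairwise compatibility conditions hold.
Pairwise compatibility: gcd(m_i, m_j) must divide a_i - a_j for every pair.
Merge one congruence at a time:
  Start: x ≡ 5 (mod 21).
  Combine with x ≡ 3 (mod 20): gcd(21, 20) = 1; 3 - 5 = -2, which IS divisible by 1, so compatible.
    Write x = 5 + 21·t and substitute into x ≡ 3 (mod 20): 21·t ≡ 3 − 5 = -2 (mod 20).
    Reduce coefficients mod 20: 1·t ≡ 18 (mod 20).
    So t ≡ 18 (mod 20).
    Then x = 5 + 21·18 = 383, valid modulo lcm(21, 20) = 420: x ≡ 383 (mod 420).
  Combine with x ≡ 9 (mod 15): gcd(420, 15) = 15, and 9 - 383 = -374 is NOT divisible by 15.
    ⇒ system is inconsistent (no integer solution).

No solution (the system is inconsistent).


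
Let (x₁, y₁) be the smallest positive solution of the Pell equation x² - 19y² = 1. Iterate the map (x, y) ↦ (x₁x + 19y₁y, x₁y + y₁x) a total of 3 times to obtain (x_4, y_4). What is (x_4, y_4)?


Step 1: Find the fundamental solution (x₁, y₁) of x² - 19y² = 1.
  Expand √19 as a continued fraction. a₀ = ⌊√19⌋ = 4; iterate m_{k+1} = d_k·a_k − m_k, d_{k+1} = (19 − m_{k+1}²)/d_k, a_{k+1} = ⌊(a₀ + m_{k+1})/d_{k+1}⌋ (starting m₀ = 0, d₀ = 1), with convergents p_k = a_k·p_{k-1} + p_{k-2}, q_k = a_k·q_{k-1} + q_{k-2} (p₋₁ = 1, q₋₁ = 0):
  k = 0: a₀ = 4; p₀/q₀ = 4/1; p₀² − 19·q₀² = 16 − 19 = -3.
  k = 1: m = 4, d = 3, a = ⌊(4 + 4)/3⌋ = 2; p/q = (2·4 + 1)/(2·1 + 0) = 9/2; p² − 19·q² = 81 − 76 = 5.
  k = 2: m = 2, d = 5, a = ⌊(4 + 2)/5⌋ = 1; p/q = (1·9 + 4)/(1·2 + 1) = 13/3; p² − 19·q² = 169 − 171 = -2.
  k = 3: m = 3, d = 2, a = ⌊(4 + 3)/2⌋ = 3; p/q = (3·13 + 9)/(3·3 + 2) = 48/11; p² − 19·q² = 2304 − 2299 = 5.
  k = 4: m = 3, d = 5, a = ⌊(4 + 3)/5⌋ = 1; p/q = (1·48 + 13)/(1·11 + 3) = 61/14; p² − 19·q² = 3721 − 3724 = -3.
  k = 5: m = 2, d = 3, a = ⌊(4 + 2)/3⌋ = 2; p/q = (2·61 + 48)/(2·14 + 11) = 170/39; p² − 19·q² = 28900 − 28899 = 1.
  The first convergent with p² − 19·q² = 1 gives the fundamental solution (x₁, y₁) = (170, 39).
Step 2: Apply the recurrence (x_{n+1}, y_{n+1}) = (x₁x_n + 19y₁y_n, x₁y_n + y₁x_n) repeatedly.
  From (x_1, y_1) = (170, 39): x_2 = 170·170 + 19·39·39 = 57799; y_2 = 170·39 + 39·170 = 13260.
  From (x_2, y_2) = (57799, 13260): x_3 = 170·57799 + 19·39·13260 = 19651490; y_3 = 170·13260 + 39·57799 = 4508361.
  From (x_3, y_3) = (19651490, 4508361): x_4 = 170·19651490 + 19·39·4508361 = 6681448801; y_4 = 170·4508361 + 39·19651490 = 1532829480.
Step 3: Verify x_4² - 19·y_4² = 44641758080384337601 - 44641758080384337600 = 1 (should be 1). ✓

(x_1, y_1) = (170, 39); (x_4, y_4) = (6681448801, 1532829480).


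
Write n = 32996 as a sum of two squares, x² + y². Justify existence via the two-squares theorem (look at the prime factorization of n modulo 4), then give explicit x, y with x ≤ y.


Step 1: Factor n = 32996 = 2^2 · 73 · 113.
Step 2: Check the mod-4 condition on each prime factor: 2 = 2 (special); 73 ≡ 1 (mod 4), exponent 1; 113 ≡ 1 (mod 4), exponent 1.
All primes ≡ 3 (mod 4) appear to even exponent (or don't appear), so by the two-squares theorem n IS expressible as a sum of two squares.
Step 3: Build a representation. Group n = k² · m with k = 2 and m = 73 · 113 = 8249 (a product of primes ≡ 1 (mod 4)); a representation of m scales to one of n via (k·x)² + (k·y)² = k²(x² + y²). Each prime p ≡ 1 (mod 4) is itself a sum of two squares; find a² by testing p − a² for a perfect square:
  73: 73 − 1² = 72, 73 − 2² = 69, 73 − 3² = 64 = 8² ⇒ 73 = 3² + 8².
  113: 113 − 1² = 112, 113 − 2² = 109, 113 − 3² = 104, 113 − 4² = 97, 113 − 5² = 88, 113 − 6² = 77, 113 − 7² = 64 = 8² ⇒ 113 = 7² + 8².
  Combine using the Brahmagupta–Fibonacci identity (a² + b²)(c² + d²) = (ac − bd)² + (ad + bc)² = (ac + bd)² + (ad − bc)²:
  73 · 113 = 8249: from (3² + 8²)(7² + 8²), take (3·7 − 8·8, 3·8 + 8·7) = (21 − 64, 24 + 56) = (-43, 80); dropping signs (only squares matter) gives (43, 80); check 43² + 80² = 1849 + 6400 = 8249 ✓.
  Scale by k = 2: (2·43, 2·80) = (86, 160).
Step 4: Order so x ≤ y and verify: 86² + 160² = 7396 + 25600 = 32996 = n. ✓

n = 32996 = 86² + 160² (one valid representation with x ≤ y).


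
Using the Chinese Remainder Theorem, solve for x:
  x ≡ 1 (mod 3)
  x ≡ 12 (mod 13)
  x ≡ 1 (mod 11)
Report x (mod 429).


Moduli 3, 13, 11 are pairwise coprime; by CRT there is a unique solution modulo M = 3 · 13 · 11 = 429.
Solve pairwise, accumulating the modulus:
  Start with x ≡ 1 (mod 3).
  Combine with x ≡ 12 (mod 13): since gcd(3, 13) = 1, we get a unique residue mod 39.
    Write x = 1 + 3·t and substitute into x ≡ 12 (mod 13): 3·t ≡ 12 − 1 = 11 (mod 13).
    The inverse of 3 mod 13 is 9 (since 3·9 = 27 = 2·13 + 1), so t ≡ 9·11 = 99 ≡ 8 (mod 13).
    Then x = 1 + 3·8 = 25, valid modulo lcm(3, 13) = 39: x ≡ 25 (mod 39).
  Combine with x ≡ 1 (mod 11): since gcd(39, 11) = 1, we get a unique residue mod 429.
    Write x = 25 + 39·t and substitute into x ≡ 1 (mod 11): 39·t ≡ 1 − 25 = -24 (mod 11).
    Reduce coefficients mod 11: 6·t ≡ 9 (mod 11).
    The inverse of 6 mod 11 is 2 (since 6·2 = 12 = 1·11 + 1), so t ≡ 2·9 = 18 ≡ 7 (mod 11).
    Then x = 25 + 39·7 = 298, valid modulo lcm(39, 11) = 429: x ≡ 298 (mod 429).
Verify: 298 mod 3 = 1 ✓, 298 mod 13 = 12 ✓, 298 mod 11 = 1 ✓.

x ≡ 298 (mod 429).


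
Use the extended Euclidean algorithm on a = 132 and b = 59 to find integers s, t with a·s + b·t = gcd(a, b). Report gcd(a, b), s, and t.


Euclidean algorithm on (132, 59) — divide until remainder is 0:
  132 = 2 · 59 + 14
  59 = 4 · 14 + 3
  14 = 4 · 3 + 2
  3 = 1 · 2 + 1
  2 = 2 · 1 + 0
gcd(132, 59) = 1.
Track Bezout coefficients alongside the remainders: start with r₀ = 132 = a·1 + b·0 (s = 1, t = 0) and r₁ = 59 = a·0 + b·1 (s = 0, t = 1); each new remainder r_{k+1} = r_{k-1} − q_k·r_k inherits s_{k+1} = s_{k-1} − q_k·s_k, t_{k+1} = t_{k-1} − q_k·t_k, so r_k = a·s_k + b·t_k at every step:
  q = 2: r = 14, s = 1 − 2·0 = 1, t = 0 − 2·1 = -2  (check: 132·1 + 59·(-2) = 14)
  q = 4: r = 3, s = 0 − 4·1 = -4, t = 1 − 4·(-2) = 9  (check: 132·(-4) + 59·9 = 3)
  q = 4: r = 2, s = 1 − 4·(-4) = 17, t = -2 − 4·9 = -38  (check: 132·17 + 59·(-38) = 2)
  q = 1: r = 1, s = -4 − 1·17 = -21, t = 9 − 1·(-38) = 47  (check: 132·(-21) + 59·47 = 1)
The row with r = 1 (the gcd) gives the Bezout coefficients s = -21, t = 47.
Result: 132 · (-21) + 59 · (47) = 1.

gcd(132, 59) = 1; s = -21, t = 47 (check: 132·(-21) + 59·47 = 1).


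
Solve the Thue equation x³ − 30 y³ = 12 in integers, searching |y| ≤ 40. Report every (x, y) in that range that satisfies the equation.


The equation is x³ - 30y³ = 12. For fixed y, x³ = 30·y³ + 12, so a solution requires the RHS to be a perfect cube.
Strategy: iterate y from -40 to 40, compute RHS = 30·y³ + 12, and check whether it is a (positive or negative) perfect cube.
Check small values of y:
  y = 0: RHS = 12 is not a perfect cube.
  y = 1: RHS = 42 is not a perfect cube.
  y = -1: RHS = -18 is not a perfect cube.
  y = 2: RHS = 252 is not a perfect cube.
  y = -2: RHS = -228 is not a perfect cube.
  y = 3: RHS = 822 is not a perfect cube.
  y = -3: RHS = -798 is not a perfect cube.
Continuing the search up to |y| = 40 finds no solutions either.
No (x, y) in the scanned range satisfies the equation.

No integer solutions with |y| ≤ 40.


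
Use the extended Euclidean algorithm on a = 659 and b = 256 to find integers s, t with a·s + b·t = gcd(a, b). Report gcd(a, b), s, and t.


Euclidean algorithm on (659, 256) — divide until remainder is 0:
  659 = 2 · 256 + 147
  256 = 1 · 147 + 109
  147 = 1 · 109 + 38
  109 = 2 · 38 + 33
  38 = 1 · 33 + 5
  33 = 6 · 5 + 3
  5 = 1 · 3 + 2
  3 = 1 · 2 + 1
  2 = 2 · 1 + 0
gcd(659, 256) = 1.
Track Bezout coefficients alongside the remainders: start with r₀ = 659 = a·1 + b·0 (s = 1, t = 0) and r₁ = 256 = a·0 + b·1 (s = 0, t = 1); each new remainder r_{k+1} = r_{k-1} − q_k·r_k inherits s_{k+1} = s_{k-1} − q_k·s_k, t_{k+1} = t_{k-1} − q_k·t_k, so r_k = a·s_k + b·t_k at every step:
  q = 2: r = 147, s = 1 − 2·0 = 1, t = 0 − 2·1 = -2  (check: 659·1 + 256·(-2) = 147)
  q = 1: r = 109, s = 0 − 1·1 = -1, t = 1 − 1·(-2) = 3  (check: 659·(-1) + 256·3 = 109)
  q = 1: r = 38, s = 1 − 1·(-1) = 2, t = -2 − 1·3 = -5  (check: 659·2 + 256·(-5) = 38)
  q = 2: r = 33, s = -1 − 2·2 = -5, t = 3 − 2·(-5) = 13  (check: 659·(-5) + 256·13 = 33)
  q = 1: r = 5, s = 2 − 1·(-5) = 7, t = -5 − 1·13 = -18  (check: 659·7 + 256·(-18) = 5)
  q = 6: r = 3, s = -5 − 6·7 = -47, t = 13 − 6·(-18) = 121  (check: 659·(-47) + 256·121 = 3)
  q = 1: r = 2, s = 7 − 1·(-47) = 54, t = -18 − 1·121 = -139  (check: 659·54 + 256·(-139) = 2)
  q = 1: r = 1, s = -47 − 1·54 = -101, t = 121 − 1·(-139) = 260  (check: 659·(-101) + 256·260 = 1)
The row with r = 1 (the gcd) gives the Bezout coefficients s = -101, t = 260.
Result: 659 · (-101) + 256 · (260) = 1.

gcd(659, 256) = 1; s = -101, t = 260 (check: 659·(-101) + 256·260 = 1).


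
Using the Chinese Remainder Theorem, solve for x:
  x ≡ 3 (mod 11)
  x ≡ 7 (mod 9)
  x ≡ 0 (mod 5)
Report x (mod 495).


Moduli 11, 9, 5 are pairwise coprime; by CRT there is a unique solution modulo M = 11 · 9 · 5 = 495.
Solve pairwise, accumulating the modulus:
  Start with x ≡ 3 (mod 11).
  Combine with x ≡ 7 (mod 9): since gcd(11, 9) = 1, we get a unique residue mod 99.
    Write x = 3 + 11·t and substitute into x ≡ 7 (mod 9): 11·t ≡ 7 − 3 = 4 (mod 9).
    Reduce coefficients mod 9: 2·t ≡ 4 (mod 9).
    The inverse of 2 mod 9 is 5 (since 2·5 = 10 = 1·9 + 1), so t ≡ 5·4 = 20 ≡ 2 (mod 9).
    Then x = 3 + 11·2 = 25, valid modulo lcm(11, 9) = 99: x ≡ 25 (mod 99).
  Combine with x ≡ 0 (mod 5): since gcd(99, 5) = 1, we get a unique residue mod 495.
    Write x = 25 + 99·t and substitute into x ≡ 0 (mod 5): 99·t ≡ 0 − 25 = -25 (mod 5).
    Reduce coefficients mod 5: 4·t ≡ 0 (mod 5).
    The inverse of 4 mod 5 is 4 (since 4·4 = 16 = 3·5 + 1), so t ≡ 4·0 = 0 ≡ 0 (mod 5).
    Then x = 25 + 99·0 = 25, valid modulo lcm(99, 5) = 495: x ≡ 25 (mod 495).
Verify: 25 mod 11 = 3 ✓, 25 mod 9 = 7 ✓, 25 mod 5 = 0 ✓.

x ≡ 25 (mod 495).


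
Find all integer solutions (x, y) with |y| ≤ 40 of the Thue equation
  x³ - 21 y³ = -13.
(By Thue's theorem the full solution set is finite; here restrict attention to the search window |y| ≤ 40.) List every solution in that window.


The equation is x³ - 21y³ = -13. For fixed y, x³ = 21·y³ − 13, so a solution requires the RHS to be a perfect cube.
Strategy: iterate y from -40 to 40, compute RHS = 21·y³ − 13, and check whether it is a (positive or negative) perfect cube.
Check small values of y:
  y = 0: RHS = -13 is not a perfect cube.
  y = 1: RHS = 8 = (2)³ ⇒ x = 2 works.
  y = -1: RHS = -34 is not a perfect cube.
  y = 2: RHS = 155 is not a perfect cube.
  y = -2: RHS = -181 is not a perfect cube.
  y = 3: RHS = 554 is not a perfect cube.
  y = -3: RHS = -580 is not a perfect cube.
Continuing, at y = 4: RHS = 1331 = (11)³ ⇒ x = 11 works.
Searching the remaining y in |y| ≤ 40 finds no further solutions.
Collected solutions: (2, 1), (11, 4).

Solutions (with |y| ≤ 40): (2, 1), (11, 4).


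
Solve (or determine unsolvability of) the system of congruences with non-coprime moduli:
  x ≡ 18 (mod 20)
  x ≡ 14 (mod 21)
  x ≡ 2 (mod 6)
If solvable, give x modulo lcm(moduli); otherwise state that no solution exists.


Moduli 20, 21, 6 are not pairwise coprime, so CRT works modulo lcm(m_i) when all pairwise compatibility conditions hold.
Pairwise compatibility: gcd(m_i, m_j) must divide a_i - a_j for every pair.
Merge one congruence at a time:
  Start: x ≡ 18 (mod 20).
  Combine with x ≡ 14 (mod 21): gcd(20, 21) = 1; 14 - 18 = -4, which IS divisible by 1, so compatible.
    Write x = 18 + 20·t and substitute into x ≡ 14 (mod 21): 20·t ≡ 14 − 18 = -4 (mod 21).
    Reduce coefficients mod 21: 20·t ≡ 17 (mod 21).
    The inverse of 20 mod 21 is 20 (since 20·20 = 400 = 19·21 + 1), so t ≡ 20·17 = 340 ≡ 4 (mod 21).
    Then x = 18 + 20·4 = 98, valid modulo lcm(20, 21) = 420: x ≡ 98 (mod 420).
  Combine with x ≡ 2 (mod 6): gcd(420, 6) = 6; 2 - 98 = -96, which IS divisible by 6, so compatible.
    Write x = 98 + 420·t and substitute into x ≡ 2 (mod 6): 420·t ≡ 2 − 98 = -96 (mod 6).
    Divide the congruence (and modulus) by g = 6: 70·t ≡ -16 (mod 1).
    Modulo 1 every t works; take t = 0.
    Then x = 98 + 420·0 = 98, valid modulo lcm(420, 6) = 420: x ≡ 98 (mod 420).
Verify: 98 mod 20 = 18, 98 mod 21 = 14, 98 mod 6 = 2.

x ≡ 98 (mod 420).


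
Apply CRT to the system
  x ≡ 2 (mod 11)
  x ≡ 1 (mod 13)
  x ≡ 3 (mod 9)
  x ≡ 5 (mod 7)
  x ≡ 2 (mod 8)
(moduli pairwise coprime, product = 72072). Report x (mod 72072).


Product of moduli M = 11 · 13 · 9 · 7 · 8 = 72072.
Merge one congruence at a time:
  Start: x ≡ 2 (mod 11).
  Combine with x ≡ 1 (mod 13); new modulus lcm = 143.
    Write x = 2 + 11·t and substitute into x ≡ 1 (mod 13): 11·t ≡ 1 − 2 = -1 (mod 13).
    Reduce coefficients mod 13: 11·t ≡ 12 (mod 13).
    The inverse of 11 mod 13 is 6 (since 11·6 = 66 = 5·13 + 1), so t ≡ 6·12 = 72 ≡ 7 (mod 13).
    Then x = 2 + 11·7 = 79, valid modulo lcm(11, 13) = 143: x ≡ 79 (mod 143).
  Combine with x ≡ 3 (mod 9); new modulus lcm = 1287.
    Write x = 79 + 143·t and substitute into x ≡ 3 (mod 9): 143·t ≡ 3 − 79 = -76 (mod 9).
    Reduce coefficients mod 9: 8·t ≡ 5 (mod 9).
    The inverse of 8 mod 9 is 8 (since 8·8 = 64 = 7·9 + 1), so t ≡ 8·5 = 40 ≡ 4 (mod 9).
    Then x = 79 + 143·4 = 651, valid modulo lcm(143, 9) = 1287: x ≡ 651 (mod 1287).
  Combine with x ≡ 5 (mod 7); new modulus lcm = 9009.
    Write x = 651 + 1287·t and substitute into x ≡ 5 (mod 7): 1287·t ≡ 5 − 651 = -646 (mod 7).
    Reduce coefficients mod 7: 6·t ≡ 5 (mod 7).
    The inverse of 6 mod 7 is 6 (since 6·6 = 36 = 5·7 + 1), so t ≡ 6·5 = 30 ≡ 2 (mod 7).
    Then x = 651 + 1287·2 = 3225, valid modulo lcm(1287, 7) = 9009: x ≡ 3225 (mod 9009).
  Combine with x ≡ 2 (mod 8); new modulus lcm = 72072.
    Write x = 3225 + 9009·t and substitute into x ≡ 2 (mod 8): 9009·t ≡ 2 − 3225 = -3223 (mod 8).
    Reduce coefficients mod 8: 1·t ≡ 1 (mod 8).
    So t ≡ 1 (mod 8).
    Then x = 3225 + 9009·1 = 12234, valid modulo lcm(9009, 8) = 72072: x ≡ 12234 (mod 72072).
Verify against each original: 12234 mod 11 = 2, 12234 mod 13 = 1, 12234 mod 9 = 3, 12234 mod 7 = 5, 12234 mod 8 = 2.

x ≡ 12234 (mod 72072).


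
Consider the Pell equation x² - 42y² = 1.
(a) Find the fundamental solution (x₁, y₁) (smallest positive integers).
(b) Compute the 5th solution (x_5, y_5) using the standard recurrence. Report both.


Step 1: Find the fundamental solution (x₁, y₁) of x² - 42y² = 1.
  Expand √42 as a continued fraction. a₀ = ⌊√42⌋ = 6; iterate m_{k+1} = d_k·a_k − m_k, d_{k+1} = (42 − m_{k+1}²)/d_k, a_{k+1} = ⌊(a₀ + m_{k+1})/d_{k+1}⌋ (starting m₀ = 0, d₀ = 1), with convergents p_k = a_k·p_{k-1} + p_{k-2}, q_k = a_k·q_{k-1} + q_{k-2} (p₋₁ = 1, q₋₁ = 0):
  k = 0: a₀ = 6; p₀/q₀ = 6/1; p₀² − 42·q₀² = 36 − 42 = -6.
  k = 1: m = 6, d = 6, a = ⌊(6 + 6)/6⌋ = 2; p/q = (2·6 + 1)/(2·1 + 0) = 13/2; p² − 42·q² = 169 − 168 = 1.
  The first convergent with p² − 42·q² = 1 gives the fundamental solution (x₁, y₁) = (13, 2).
Step 2: Apply the recurrence (x_{n+1}, y_{n+1}) = (x₁x_n + 42y₁y_n, x₁y_n + y₁x_n) repeatedly.
  From (x_1, y_1) = (13, 2): x_2 = 13·13 + 42·2·2 = 337; y_2 = 13·2 + 2·13 = 52.
  From (x_2, y_2) = (337, 52): x_3 = 13·337 + 42·2·52 = 8749; y_3 = 13·52 + 2·337 = 1350.
  From (x_3, y_3) = (8749, 1350): x_4 = 13·8749 + 42·2·1350 = 227137; y_4 = 13·1350 + 2·8749 = 35048.
  From (x_4, y_4) = (227137, 35048): x_5 = 13·227137 + 42·2·35048 = 5896813; y_5 = 13·35048 + 2·227137 = 909898.
Step 3: Verify x_5² - 42·y_5² = 34772403556969 - 34772403556968 = 1 (should be 1). ✓

(x_1, y_1) = (13, 2); (x_5, y_5) = (5896813, 909898).


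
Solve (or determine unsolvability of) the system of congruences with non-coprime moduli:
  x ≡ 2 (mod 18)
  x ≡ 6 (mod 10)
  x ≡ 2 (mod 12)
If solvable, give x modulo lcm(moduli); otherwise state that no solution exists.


Moduli 18, 10, 12 are not pairwise coprime, so CRT works modulo lcm(m_i) when all pairwise compatibility conditions hold.
Pairwise compatibility: gcd(m_i, m_j) must divide a_i - a_j for every pair.
Merge one congruence at a time:
  Start: x ≡ 2 (mod 18).
  Combine with x ≡ 6 (mod 10): gcd(18, 10) = 2; 6 - 2 = 4, which IS divisible by 2, so compatible.
    Write x = 2 + 18·t and substitute into x ≡ 6 (mod 10): 18·t ≡ 6 − 2 = 4 (mod 10).
    Divide the congruence (and modulus) by g = 2: 9·t ≡ 2 (mod 5).
    Reduce coefficients mod 5: 4·t ≡ 2 (mod 5).
    The inverse of 4 mod 5 is 4 (since 4·4 = 16 = 3·5 + 1), so t ≡ 4·2 = 8 ≡ 3 (mod 5).
    Then x = 2 + 18·3 = 56, valid modulo lcm(18, 10) = 90: x ≡ 56 (mod 90).
  Combine with x ≡ 2 (mod 12): gcd(90, 12) = 6; 2 - 56 = -54, which IS divisible by 6, so compatible.
    Write x = 56 + 90·t and substitute into x ≡ 2 (mod 12): 90·t ≡ 2 − 56 = -54 (mod 12).
    Divide the congruence (and modulus) by g = 6: 15·t ≡ -9 (mod 2).
    Reduce coefficients mod 2: 1·t ≡ 1 (mod 2).
    So t ≡ 1 (mod 2).
    Then x = 56 + 90·1 = 146, valid modulo lcm(90, 12) = 180: x ≡ 146 (mod 180).
Verify: 146 mod 18 = 2, 146 mod 10 = 6, 146 mod 12 = 2.

x ≡ 146 (mod 180).


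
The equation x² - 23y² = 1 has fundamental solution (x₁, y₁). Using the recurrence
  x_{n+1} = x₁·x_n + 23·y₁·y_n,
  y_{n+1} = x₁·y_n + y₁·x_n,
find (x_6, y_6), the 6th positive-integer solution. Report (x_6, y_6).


Step 1: Find the fundamental solution (x₁, y₁) of x² - 23y² = 1.
  Expand √23 as a continued fraction. a₀ = ⌊√23⌋ = 4; iterate m_{k+1} = d_k·a_k − m_k, d_{k+1} = (23 − m_{k+1}²)/d_k, a_{k+1} = ⌊(a₀ + m_{k+1})/d_{k+1}⌋ (starting m₀ = 0, d₀ = 1), with convergents p_k = a_k·p_{k-1} + p_{k-2}, q_k = a_k·q_{k-1} + q_{k-2} (p₋₁ = 1, q₋₁ = 0):
  k = 0: a₀ = 4; p₀/q₀ = 4/1; p₀² − 23·q₀² = 16 − 23 = -7.
  k = 1: m = 4, d = 7, a = ⌊(4 + 4)/7⌋ = 1; p/q = (1·4 + 1)/(1·1 + 0) = 5/1; p² − 23·q² = 25 − 23 = 2.
  k = 2: m = 3, d = 2, a = ⌊(4 + 3)/2⌋ = 3; p/q = (3·5 + 4)/(3·1 + 1) = 19/4; p² − 23·q² = 361 − 368 = -7.
  k = 3: m = 3, d = 7, a = ⌊(4 + 3)/7⌋ = 1; p/q = (1·19 + 5)/(1·4 + 1) = 24/5; p² − 23·q² = 576 − 575 = 1.
  The first convergent with p² − 23·q² = 1 gives the fundamental solution (x₁, y₁) = (24, 5).
Step 2: Apply the recurrence (x_{n+1}, y_{n+1}) = (x₁x_n + 23y₁y_n, x₁y_n + y₁x_n) repeatedly.
  From (x_1, y_1) = (24, 5): x_2 = 24·24 + 23·5·5 = 1151; y_2 = 24·5 + 5·24 = 240.
  From (x_2, y_2) = (1151, 240): x_3 = 24·1151 + 23·5·240 = 55224; y_3 = 24·240 + 5·1151 = 11515.
  From (x_3, y_3) = (55224, 11515): x_4 = 24·55224 + 23·5·11515 = 2649601; y_4 = 24·11515 + 5·55224 = 552480.
  From (x_4, y_4) = (2649601, 552480): x_5 = 24·2649601 + 23·5·552480 = 127125624; y_5 = 24·552480 + 5·2649601 = 26507525.
  From (x_5, y_5) = (127125624, 26507525): x_6 = 24·127125624 + 23·5·26507525 = 6099380351; y_6 = 24·26507525 + 5·127125624 = 1271808720.
Step 3: Verify x_6² - 23·y_6² = 37202440666164883201 - 37202440666164883200 = 1 (should be 1). ✓

(x_1, y_1) = (24, 5); (x_6, y_6) = (6099380351, 1271808720).


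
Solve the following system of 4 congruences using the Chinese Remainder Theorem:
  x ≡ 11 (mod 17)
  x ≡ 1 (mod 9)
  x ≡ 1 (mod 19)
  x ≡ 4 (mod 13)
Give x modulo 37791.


Product of moduli M = 17 · 9 · 19 · 13 = 37791.
Merge one congruence at a time:
  Start: x ≡ 11 (mod 17).
  Combine with x ≡ 1 (mod 9); new modulus lcm = 153.
    Write x = 11 + 17·t and substitute into x ≡ 1 (mod 9): 17·t ≡ 1 − 11 = -10 (mod 9).
    Reduce coefficients mod 9: 8·t ≡ 8 (mod 9).
    The inverse of 8 mod 9 is 8 (since 8·8 = 64 = 7·9 + 1), so t ≡ 8·8 = 64 ≡ 1 (mod 9).
    Then x = 11 + 17·1 = 28, valid modulo lcm(17, 9) = 153: x ≡ 28 (mod 153).
  Combine with x ≡ 1 (mod 19); new modulus lcm = 2907.
    Write x = 28 + 153·t and substitute into x ≡ 1 (mod 19): 153·t ≡ 1 − 28 = -27 (mod 19).
    Reduce coefficients mod 19: 1·t ≡ 11 (mod 19).
    So t ≡ 11 (mod 19).
    Then x = 28 + 153·11 = 1711, valid modulo lcm(153, 19) = 2907: x ≡ 1711 (mod 2907).
  Combine with x ≡ 4 (mod 13); new modulus lcm = 37791.
    Write x = 1711 + 2907·t and substitute into x ≡ 4 (mod 13): 2907·t ≡ 4 − 1711 = -1707 (mod 13).
    Reduce coefficients mod 13: 8·t ≡ 9 (mod 13).
    The inverse of 8 mod 13 is 5 (since 8·5 = 40 = 3·13 + 1), so t ≡ 5·9 = 45 ≡ 6 (mod 13).
    Then x = 1711 + 2907·6 = 19153, valid modulo lcm(2907, 13) = 37791: x ≡ 19153 (mod 37791).
Verify against each original: 19153 mod 17 = 11, 19153 mod 9 = 1, 19153 mod 19 = 1, 19153 mod 13 = 4.

x ≡ 19153 (mod 37791).


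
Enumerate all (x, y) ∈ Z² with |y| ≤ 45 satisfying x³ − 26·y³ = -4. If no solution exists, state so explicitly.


The equation is x³ - 26y³ = -4. For fixed y, x³ = 26·y³ − 4, so a solution requires the RHS to be a perfect cube.
Strategy: iterate y from -45 to 45, compute RHS = 26·y³ − 4, and check whether it is a (positive or negative) perfect cube.
Check small values of y:
  y = 0: RHS = -4 is not a perfect cube.
  y = 1: RHS = 22 is not a perfect cube.
  y = -1: RHS = -30 is not a perfect cube.
  y = 2: RHS = 204 is not a perfect cube.
  y = -2: RHS = -212 is not a perfect cube.
  y = 3: RHS = 698 is not a perfect cube.
  y = -3: RHS = -706 is not a perfect cube.
Continuing the search up to |y| = 45 finds no solutions either.
No (x, y) in the scanned range satisfies the equation.

No integer solutions with |y| ≤ 45.


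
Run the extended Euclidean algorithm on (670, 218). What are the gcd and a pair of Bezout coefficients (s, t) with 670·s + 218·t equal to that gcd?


Euclidean algorithm on (670, 218) — divide until remainder is 0:
  670 = 3 · 218 + 16
  218 = 13 · 16 + 10
  16 = 1 · 10 + 6
  10 = 1 · 6 + 4
  6 = 1 · 4 + 2
  4 = 2 · 2 + 0
gcd(670, 218) = 2.
Track Bezout coefficients alongside the remainders: start with r₀ = 670 = a·1 + b·0 (s = 1, t = 0) and r₁ = 218 = a·0 + b·1 (s = 0, t = 1); each new remainder r_{k+1} = r_{k-1} − q_k·r_k inherits s_{k+1} = s_{k-1} − q_k·s_k, t_{k+1} = t_{k-1} − q_k·t_k, so r_k = a·s_k + b·t_k at every step:
  q = 3: r = 16, s = 1 − 3·0 = 1, t = 0 − 3·1 = -3  (check: 670·1 + 218·(-3) = 16)
  q = 13: r = 10, s = 0 − 13·1 = -13, t = 1 − 13·(-3) = 40  (check: 670·(-13) + 218·40 = 10)
  q = 1: r = 6, s = 1 − 1·(-13) = 14, t = -3 − 1·40 = -43  (check: 670·14 + 218·(-43) = 6)
  q = 1: r = 4, s = -13 − 1·14 = -27, t = 40 − 1·(-43) = 83  (check: 670·(-27) + 218·83 = 4)
  q = 1: r = 2, s = 14 − 1·(-27) = 41, t = -43 − 1·83 = -126  (check: 670·41 + 218·(-126) = 2)
The row with r = 2 (the gcd) gives the Bezout coefficients s = 41, t = -126.
Result: 670 · (41) + 218 · (-126) = 2.

gcd(670, 218) = 2; s = 41, t = -126 (check: 670·41 + 218·(-126) = 2).


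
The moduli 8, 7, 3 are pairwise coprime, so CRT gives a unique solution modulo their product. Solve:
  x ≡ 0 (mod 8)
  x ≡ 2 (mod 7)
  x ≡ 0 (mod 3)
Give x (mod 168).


Moduli 8, 7, 3 are pairwise coprime; by CRT there is a unique solution modulo M = 8 · 7 · 3 = 168.
Solve pairwise, accumulating the modulus:
  Start with x ≡ 0 (mod 8).
  Combine with x ≡ 2 (mod 7): since gcd(8, 7) = 1, we get a unique residue mod 56.
    Write x = 0 + 8·t and substitute into x ≡ 2 (mod 7): 8·t ≡ 2 − 0 = 2 (mod 7).
    Reduce coefficients mod 7: 1·t ≡ 2 (mod 7).
    So t ≡ 2 (mod 7).
    Then x = 0 + 8·2 = 16, valid modulo lcm(8, 7) = 56: x ≡ 16 (mod 56).
  Combine with x ≡ 0 (mod 3): since gcd(56, 3) = 1, we get a unique residue mod 168.
    Write x = 16 + 56·t and substitute into x ≡ 0 (mod 3): 56·t ≡ 0 − 16 = -16 (mod 3).
    Reduce coefficients mod 3: 2·t ≡ 2 (mod 3).
    The inverse of 2 mod 3 is 2 (since 2·2 = 4 = 1·3 + 1), so t ≡ 2·2 = 4 ≡ 1 (mod 3).
    Then x = 16 + 56·1 = 72, valid modulo lcm(56, 3) = 168: x ≡ 72 (mod 168).
Verify: 72 mod 8 = 0 ✓, 72 mod 7 = 2 ✓, 72 mod 3 = 0 ✓.

x ≡ 72 (mod 168).


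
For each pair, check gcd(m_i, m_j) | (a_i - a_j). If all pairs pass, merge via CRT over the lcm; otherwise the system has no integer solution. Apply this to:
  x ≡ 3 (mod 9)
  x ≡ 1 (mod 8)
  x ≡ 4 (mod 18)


Moduli 9, 8, 18 are not pairwise coprime, so CRT works modulo lcm(m_i) when all pairwise compatibility conditions hold.
Pairwise compatibility: gcd(m_i, m_j) must divide a_i - a_j for every pair.
Merge one congruence at a time:
  Start: x ≡ 3 (mod 9).
  Combine with x ≡ 1 (mod 8): gcd(9, 8) = 1; 1 - 3 = -2, which IS divisible by 1, so compatible.
    Write x = 3 + 9·t and substitute into x ≡ 1 (mod 8): 9·t ≡ 1 − 3 = -2 (mod 8).
    Reduce coefficients mod 8: 1·t ≡ 6 (mod 8).
    So t ≡ 6 (mod 8).
    Then x = 3 + 9·6 = 57, valid modulo lcm(9, 8) = 72: x ≡ 57 (mod 72).
  Combine with x ≡ 4 (mod 18): gcd(72, 18) = 18, and 4 - 57 = -53 is NOT divisible by 18.
    ⇒ system is inconsistent (no integer solution).

No solution (the system is inconsistent).


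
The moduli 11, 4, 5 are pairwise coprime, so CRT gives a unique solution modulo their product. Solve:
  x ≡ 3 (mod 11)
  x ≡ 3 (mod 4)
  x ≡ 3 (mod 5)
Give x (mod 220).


Moduli 11, 4, 5 are pairwise coprime; by CRT there is a unique solution modulo M = 11 · 4 · 5 = 220.
Solve pairwise, accumulating the modulus:
  Start with x ≡ 3 (mod 11).
  Combine with x ≡ 3 (mod 4): since gcd(11, 4) = 1, we get a unique residue mod 44.
    Write x = 3 + 11·t and substitute into x ≡ 3 (mod 4): 11·t ≡ 3 − 3 = 0 (mod 4).
    Reduce coefficients mod 4: 3·t ≡ 0 (mod 4).
    The inverse of 3 mod 4 is 3 (since 3·3 = 9 = 2·4 + 1), so t ≡ 3·0 = 0 ≡ 0 (mod 4).
    Then x = 3 + 11·0 = 3, valid modulo lcm(11, 4) = 44: x ≡ 3 (mod 44).
  Combine with x ≡ 3 (mod 5): since gcd(44, 5) = 1, we get a unique residue mod 220.
    Write x = 3 + 44·t and substitute into x ≡ 3 (mod 5): 44·t ≡ 3 − 3 = 0 (mod 5).
    Reduce coefficients mod 5: 4·t ≡ 0 (mod 5).
    The inverse of 4 mod 5 is 4 (since 4·4 = 16 = 3·5 + 1), so t ≡ 4·0 = 0 ≡ 0 (mod 5).
    Then x = 3 + 44·0 = 3, valid modulo lcm(44, 5) = 220: x ≡ 3 (mod 220).
Verify: 3 mod 11 = 3 ✓, 3 mod 4 = 3 ✓, 3 mod 5 = 3 ✓.

x ≡ 3 (mod 220).


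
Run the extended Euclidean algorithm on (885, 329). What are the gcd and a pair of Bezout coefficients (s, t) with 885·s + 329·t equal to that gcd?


Euclidean algorithm on (885, 329) — divide until remainder is 0:
  885 = 2 · 329 + 227
  329 = 1 · 227 + 102
  227 = 2 · 102 + 23
  102 = 4 · 23 + 10
  23 = 2 · 10 + 3
  10 = 3 · 3 + 1
  3 = 3 · 1 + 0
gcd(885, 329) = 1.
Track Bezout coefficients alongside the remainders: start with r₀ = 885 = a·1 + b·0 (s = 1, t = 0) and r₁ = 329 = a·0 + b·1 (s = 0, t = 1); each new remainder r_{k+1} = r_{k-1} − q_k·r_k inherits s_{k+1} = s_{k-1} − q_k·s_k, t_{k+1} = t_{k-1} − q_k·t_k, so r_k = a·s_k + b·t_k at every step:
  q = 2: r = 227, s = 1 − 2·0 = 1, t = 0 − 2·1 = -2  (check: 885·1 + 329·(-2) = 227)
  q = 1: r = 102, s = 0 − 1·1 = -1, t = 1 − 1·(-2) = 3  (check: 885·(-1) + 329·3 = 102)
  q = 2: r = 23, s = 1 − 2·(-1) = 3, t = -2 − 2·3 = -8  (check: 885·3 + 329·(-8) = 23)
  q = 4: r = 10, s = -1 − 4·3 = -13, t = 3 − 4·(-8) = 35  (check: 885·(-13) + 329·35 = 10)
  q = 2: r = 3, s = 3 − 2·(-13) = 29, t = -8 − 2·35 = -78  (check: 885·29 + 329·(-78) = 3)
  q = 3: r = 1, s = -13 − 3·29 = -100, t = 35 − 3·(-78) = 269  (check: 885·(-100) + 329·269 = 1)
The row with r = 1 (the gcd) gives the Bezout coefficients s = -100, t = 269.
Result: 885 · (-100) + 329 · (269) = 1.

gcd(885, 329) = 1; s = -100, t = 269 (check: 885·(-100) + 329·269 = 1).


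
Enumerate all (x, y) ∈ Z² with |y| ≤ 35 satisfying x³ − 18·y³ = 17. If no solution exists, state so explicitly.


The equation is x³ - 18y³ = 17. For fixed y, x³ = 18·y³ + 17, so a solution requires the RHS to be a perfect cube.
Strategy: iterate y from -35 to 35, compute RHS = 18·y³ + 17, and check whether it is a (positive or negative) perfect cube.
Check small values of y:
  y = 0: RHS = 17 is not a perfect cube.
  y = 1: RHS = 35 is not a perfect cube.
  y = -1: RHS = -1 = (-1)³ ⇒ x = -1 works.
  y = 2: RHS = 161 is not a perfect cube.
  y = -2: RHS = -127 is not a perfect cube.
  y = 3: RHS = 503 is not a perfect cube.
  y = -3: RHS = -469 is not a perfect cube.
Continuing the search up to |y| = 35 finds no further solutions beyond those listed.
Collected solutions: (-1, -1).

Solutions (with |y| ≤ 35): (-1, -1).


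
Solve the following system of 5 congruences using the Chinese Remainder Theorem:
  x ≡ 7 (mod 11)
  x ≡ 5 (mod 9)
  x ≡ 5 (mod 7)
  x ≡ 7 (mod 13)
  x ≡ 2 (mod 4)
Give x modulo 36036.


Product of moduli M = 11 · 9 · 7 · 13 · 4 = 36036.
Merge one congruence at a time:
  Start: x ≡ 7 (mod 11).
  Combine with x ≡ 5 (mod 9); new modulus lcm = 99.
    Write x = 7 + 11·t and substitute into x ≡ 5 (mod 9): 11·t ≡ 5 − 7 = -2 (mod 9).
    Reduce coefficients mod 9: 2·t ≡ 7 (mod 9).
    The inverse of 2 mod 9 is 5 (since 2·5 = 10 = 1·9 + 1), so t ≡ 5·7 = 35 ≡ 8 (mod 9).
    Then x = 7 + 11·8 = 95, valid modulo lcm(11, 9) = 99: x ≡ 95 (mod 99).
  Combine with x ≡ 5 (mod 7); new modulus lcm = 693.
    Write x = 95 + 99·t and substitute into x ≡ 5 (mod 7): 99·t ≡ 5 − 95 = -90 (mod 7).
    Reduce coefficients mod 7: 1·t ≡ 1 (mod 7).
    So t ≡ 1 (mod 7).
    Then x = 95 + 99·1 = 194, valid modulo lcm(99, 7) = 693: x ≡ 194 (mod 693).
  Combine with x ≡ 7 (mod 13); new modulus lcm = 9009.
    Write x = 194 + 693·t and substitute into x ≡ 7 (mod 13): 693·t ≡ 7 − 194 = -187 (mod 13).
    Reduce coefficients mod 13: 4·t ≡ 8 (mod 13).
    The inverse of 4 mod 13 is 10 (since 4·10 = 40 = 3·13 + 1), so t ≡ 10·8 = 80 ≡ 2 (mod 13).
    Then x = 194 + 693·2 = 1580, valid modulo lcm(693, 13) = 9009: x ≡ 1580 (mod 9009).
  Combine with x ≡ 2 (mod 4); new modulus lcm = 36036.
    Write x = 1580 + 9009·t and substitute into x ≡ 2 (mod 4): 9009·t ≡ 2 − 1580 = -1578 (mod 4).
    Reduce coefficients mod 4: 1·t ≡ 2 (mod 4).
    So t ≡ 2 (mod 4).
    Then x = 1580 + 9009·2 = 19598, valid modulo lcm(9009, 4) = 36036: x ≡ 19598 (mod 36036).
Verify against each original: 19598 mod 11 = 7, 19598 mod 9 = 5, 19598 mod 7 = 5, 19598 mod 13 = 7, 19598 mod 4 = 2.

x ≡ 19598 (mod 36036).


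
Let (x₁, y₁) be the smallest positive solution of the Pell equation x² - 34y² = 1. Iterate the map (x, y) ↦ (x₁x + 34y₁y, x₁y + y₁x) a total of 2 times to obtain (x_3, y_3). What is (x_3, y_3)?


Step 1: Find the fundamental solution (x₁, y₁) of x² - 34y² = 1.
  Expand √34 as a continued fraction. a₀ = ⌊√34⌋ = 5; iterate m_{k+1} = d_k·a_k − m_k, d_{k+1} = (34 − m_{k+1}²)/d_k, a_{k+1} = ⌊(a₀ + m_{k+1})/d_{k+1}⌋ (starting m₀ = 0, d₀ = 1), with convergents p_k = a_k·p_{k-1} + p_{k-2}, q_k = a_k·q_{k-1} + q_{k-2} (p₋₁ = 1, q₋₁ = 0):
  k = 0: a₀ = 5; p₀/q₀ = 5/1; p₀² − 34·q₀² = 25 − 34 = -9.
  k = 1: m = 5, d = 9, a = ⌊(5 + 5)/9⌋ = 1; p/q = (1·5 + 1)/(1·1 + 0) = 6/1; p² − 34·q² = 36 − 34 = 2.
  k = 2: m = 4, d = 2, a = ⌊(5 + 4)/2⌋ = 4; p/q = (4·6 + 5)/(4·1 + 1) = 29/5; p² − 34·q² = 841 − 850 = -9.
  k = 3: m = 4, d = 9, a = ⌊(5 + 4)/9⌋ = 1; p/q = (1·29 + 6)/(1·5 + 1) = 35/6; p² − 34·q² = 1225 − 1224 = 1.
  The first convergent with p² − 34·q² = 1 gives the fundamental solution (x₁, y₁) = (35, 6).
Step 2: Apply the recurrence (x_{n+1}, y_{n+1}) = (x₁x_n + 34y₁y_n, x₁y_n + y₁x_n) repeatedly.
  From (x_1, y_1) = (35, 6): x_2 = 35·35 + 34·6·6 = 2449; y_2 = 35·6 + 6·35 = 420.
  From (x_2, y_2) = (2449, 420): x_3 = 35·2449 + 34·6·420 = 171395; y_3 = 35·420 + 6·2449 = 29394.
Step 3: Verify x_3² - 34·y_3² = 29376246025 - 29376246024 = 1 (should be 1). ✓

(x_1, y_1) = (35, 6); (x_3, y_3) = (171395, 29394).


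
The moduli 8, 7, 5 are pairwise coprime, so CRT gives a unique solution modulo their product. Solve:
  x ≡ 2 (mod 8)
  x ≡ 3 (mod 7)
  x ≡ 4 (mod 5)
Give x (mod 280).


Moduli 8, 7, 5 are pairwise coprime; by CRT there is a unique solution modulo M = 8 · 7 · 5 = 280.
Solve pairwise, accumulating the modulus:
  Start with x ≡ 2 (mod 8).
  Combine with x ≡ 3 (mod 7): since gcd(8, 7) = 1, we get a unique residue mod 56.
    Write x = 2 + 8·t and substitute into x ≡ 3 (mod 7): 8·t ≡ 3 − 2 = 1 (mod 7).
    Reduce coefficients mod 7: 1·t ≡ 1 (mod 7).
    So t ≡ 1 (mod 7).
    Then x = 2 + 8·1 = 10, valid modulo lcm(8, 7) = 56: x ≡ 10 (mod 56).
  Combine with x ≡ 4 (mod 5): since gcd(56, 5) = 1, we get a unique residue mod 280.
    Write x = 10 + 56·t and substitute into x ≡ 4 (mod 5): 56·t ≡ 4 − 10 = -6 (mod 5).
    Reduce coefficients mod 5: 1·t ≡ 4 (mod 5).
    So t ≡ 4 (mod 5).
    Then x = 10 + 56·4 = 234, valid modulo lcm(56, 5) = 280: x ≡ 234 (mod 280).
Verify: 234 mod 8 = 2 ✓, 234 mod 7 = 3 ✓, 234 mod 5 = 4 ✓.

x ≡ 234 (mod 280).


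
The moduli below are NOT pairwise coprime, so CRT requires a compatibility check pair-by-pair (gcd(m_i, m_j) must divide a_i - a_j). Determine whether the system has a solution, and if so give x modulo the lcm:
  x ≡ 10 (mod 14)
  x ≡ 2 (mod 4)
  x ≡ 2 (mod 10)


Moduli 14, 4, 10 are not pairwise coprime, so CRT works modulo lcm(m_i) when all pairwise compatibility conditions hold.
Pairwise compatibility: gcd(m_i, m_j) must divide a_i - a_j for every pair.
Merge one congruence at a time:
  Start: x ≡ 10 (mod 14).
  Combine with x ≡ 2 (mod 4): gcd(14, 4) = 2; 2 - 10 = -8, which IS divisible by 2, so compatible.
    Write x = 10 + 14·t and substitute into x ≡ 2 (mod 4): 14·t ≡ 2 − 10 = -8 (mod 4).
    Divide the congruence (and modulus) by g = 2: 7·t ≡ -4 (mod 2).
    Reduce coefficients mod 2: 1·t ≡ 0 (mod 2).
    So t ≡ 0 (mod 2).
    Then x = 10 + 14·0 = 10, valid modulo lcm(14, 4) = 28: x ≡ 10 (mod 28).
  Combine with x ≡ 2 (mod 10): gcd(28, 10) = 2; 2 - 10 = -8, which IS divisible by 2, so compatible.
    Write x = 10 + 28·t and substitute into x ≡ 2 (mod 10): 28·t ≡ 2 − 10 = -8 (mod 10).
    Divide the congruence (and modulus) by g = 2: 14·t ≡ -4 (mod 5).
    Reduce coefficients mod 5: 4·t ≡ 1 (mod 5).
    The inverse of 4 mod 5 is 4 (since 4·4 = 16 = 3·5 + 1), so t ≡ 4·1 = 4 ≡ 4 (mod 5).
    Then x = 10 + 28·4 = 122, valid modulo lcm(28, 10) = 140: x ≡ 122 (mod 140).
Verify: 122 mod 14 = 10, 122 mod 4 = 2, 122 mod 10 = 2.

x ≡ 122 (mod 140).


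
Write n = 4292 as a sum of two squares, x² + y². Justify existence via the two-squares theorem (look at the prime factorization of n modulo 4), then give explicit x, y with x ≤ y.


Step 1: Factor n = 4292 = 2^2 · 29 · 37.
Step 2: Check the mod-4 condition on each prime factor: 2 = 2 (special); 29 ≡ 1 (mod 4), exponent 1; 37 ≡ 1 (mod 4), exponent 1.
All primes ≡ 3 (mod 4) appear to even exponent (or don't appear), so by the two-squares theorem n IS expressible as a sum of two squares.
Step 3: Build a representation. Group n = k² · m with k = 2 and m = 29 · 37 = 1073 (a product of primes ≡ 1 (mod 4)); a representation of m scales to one of n via (k·x)² + (k·y)² = k²(x² + y²). Each prime p ≡ 1 (mod 4) is itself a sum of two squares; find a² by testing p − a² for a perfect square:
  29: 29 − 1² = 28, 29 − 2² = 25 = 5² ⇒ 29 = 2² + 5².
  37: 37 − 1² = 36 = 6² ⇒ 37 = 1² + 6².
  Combine using the Brahmagupta–Fibonacci identity (a² + b²)(c² + d²) = (ac − bd)² + (ad + bc)² = (ac + bd)² + (ad − bc)²:
  29 · 37 = 1073: from (2² + 5²)(1² + 6²), take (2·1 − 5·6, 2·6 + 5·1) = (2 − 30, 12 + 5) = (-28, 17); dropping signs (only squares matter) gives (28, 17); check 28² + 17² = 784 + 289 = 1073 ✓.
  Scale by k = 2: (2·28, 2·17) = (56, 34).
Step 4: Order so x ≤ y and verify: 34² + 56² = 1156 + 3136 = 4292 = n. ✓

n = 4292 = 34² + 56² (one valid representation with x ≤ y).


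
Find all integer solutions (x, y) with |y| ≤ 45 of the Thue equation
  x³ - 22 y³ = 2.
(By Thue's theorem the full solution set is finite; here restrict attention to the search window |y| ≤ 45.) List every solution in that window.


The equation is x³ - 22y³ = 2. For fixed y, x³ = 22·y³ + 2, so a solution requires the RHS to be a perfect cube.
Strategy: iterate y from -45 to 45, compute RHS = 22·y³ + 2, and check whether it is a (positive or negative) perfect cube.
Check small values of y:
  y = 0: RHS = 2 is not a perfect cube.
  y = 1: RHS = 24 is not a perfect cube.
  y = -1: RHS = -20 is not a perfect cube.
  y = 2: RHS = 178 is not a perfect cube.
  y = -2: RHS = -174 is not a perfect cube.
  y = 3: RHS = 596 is not a perfect cube.
  y = -3: RHS = -592 is not a perfect cube.
Continuing the search up to |y| = 45 finds no solutions either.
No (x, y) in the scanned range satisfies the equation.

No integer solutions with |y| ≤ 45.


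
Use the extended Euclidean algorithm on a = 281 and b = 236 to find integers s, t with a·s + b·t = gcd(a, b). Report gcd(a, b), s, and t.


Euclidean algorithm on (281, 236) — divide until remainder is 0:
  281 = 1 · 236 + 45
  236 = 5 · 45 + 11
  45 = 4 · 11 + 1
  11 = 11 · 1 + 0
gcd(281, 236) = 1.
Track Bezout coefficients alongside the remainders: start with r₀ = 281 = a·1 + b·0 (s = 1, t = 0) and r₁ = 236 = a·0 + b·1 (s = 0, t = 1); each new remainder r_{k+1} = r_{k-1} − q_k·r_k inherits s_{k+1} = s_{k-1} − q_k·s_k, t_{k+1} = t_{k-1} − q_k·t_k, so r_k = a·s_k + b·t_k at every step:
  q = 1: r = 45, s = 1 − 1·0 = 1, t = 0 − 1·1 = -1  (check: 281·1 + 236·(-1) = 45)
  q = 5: r = 11, s = 0 − 5·1 = -5, t = 1 − 5·(-1) = 6  (check: 281·(-5) + 236·6 = 11)
  q = 4: r = 1, s = 1 − 4·(-5) = 21, t = -1 − 4·6 = -25  (check: 281·21 + 236·(-25) = 1)
The row with r = 1 (the gcd) gives the Bezout coefficients s = 21, t = -25.
Result: 281 · (21) + 236 · (-25) = 1.

gcd(281, 236) = 1; s = 21, t = -25 (check: 281·21 + 236·(-25) = 1).


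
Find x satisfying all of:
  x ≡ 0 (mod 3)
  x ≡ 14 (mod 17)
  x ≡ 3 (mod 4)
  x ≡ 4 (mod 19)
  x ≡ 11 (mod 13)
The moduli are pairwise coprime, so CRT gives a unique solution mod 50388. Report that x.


Product of moduli M = 3 · 17 · 4 · 19 · 13 = 50388.
Merge one congruence at a time:
  Start: x ≡ 0 (mod 3).
  Combine with x ≡ 14 (mod 17); new modulus lcm = 51.
    Write x = 0 + 3·t and substitute into x ≡ 14 (mod 17): 3·t ≡ 14 − 0 = 14 (mod 17).
    The inverse of 3 mod 17 is 6 (since 3·6 = 18 = 1·17 + 1), so t ≡ 6·14 = 84 ≡ 16 (mod 17).
    Then x = 0 + 3·16 = 48, valid modulo lcm(3, 17) = 51: x ≡ 48 (mod 51).
  Combine with x ≡ 3 (mod 4); new modulus lcm = 204.
    Write x = 48 + 51·t and substitute into x ≡ 3 (mod 4): 51·t ≡ 3 − 48 = -45 (mod 4).
    Reduce coefficients mod 4: 3·t ≡ 3 (mod 4).
    The inverse of 3 mod 4 is 3 (since 3·3 = 9 = 2·4 + 1), so t ≡ 3·3 = 9 ≡ 1 (mod 4).
    Then x = 48 + 51·1 = 99, valid modulo lcm(51, 4) = 204: x ≡ 99 (mod 204).
  Combine with x ≡ 4 (mod 19); new modulus lcm = 3876.
    Write x = 99 + 204·t and substitute into x ≡ 4 (mod 19): 204·t ≡ 4 − 99 = -95 (mod 19).
    Reduce coefficients mod 19: 14·t ≡ 0 (mod 19).
    The inverse of 14 mod 19 is 15 (since 14·15 = 210 = 11·19 + 1), so t ≡ 15·0 = 0 ≡ 0 (mod 19).
    Then x = 99 + 204·0 = 99, valid modulo lcm(204, 19) = 3876: x ≡ 99 (mod 3876).
  Combine with x ≡ 11 (mod 13); new modulus lcm = 50388.
    Write x = 99 + 3876·t and substitute into x ≡ 11 (mod 13): 3876·t ≡ 11 − 99 = -88 (mod 13).
    Reduce coefficients mod 13: 2·t ≡ 3 (mod 13).
    The inverse of 2 mod 13 is 7 (since 2·7 = 14 = 1·13 + 1), so t ≡ 7·3 = 21 ≡ 8 (mod 13).
    Then x = 99 + 3876·8 = 31107, valid modulo lcm(3876, 13) = 50388: x ≡ 31107 (mod 50388).
Verify against each original: 31107 mod 3 = 0, 31107 mod 17 = 14, 31107 mod 4 = 3, 31107 mod 19 = 4, 31107 mod 13 = 11.

x ≡ 31107 (mod 50388).
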